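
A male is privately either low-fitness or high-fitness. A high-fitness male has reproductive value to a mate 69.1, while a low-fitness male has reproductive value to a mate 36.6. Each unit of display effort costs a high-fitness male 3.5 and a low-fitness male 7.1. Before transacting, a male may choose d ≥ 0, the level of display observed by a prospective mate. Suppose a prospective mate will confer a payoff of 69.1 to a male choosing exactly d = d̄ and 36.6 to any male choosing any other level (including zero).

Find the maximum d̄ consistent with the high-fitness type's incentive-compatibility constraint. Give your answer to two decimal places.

9.29

Choosing d̄ yields the high-fitness type 69.1 − 3.5·d̄; choosing zero yields 36.6.
The high-fitness type is indifferent at 69.1 − 3.5·d̄ = 36.6, i.e. d̄ = (69.1 − 36.6) / 3.5 ≈ 9.29.
For any d̄ above 9.29 the high-fitness type would rather pool at zero, so separation collapses.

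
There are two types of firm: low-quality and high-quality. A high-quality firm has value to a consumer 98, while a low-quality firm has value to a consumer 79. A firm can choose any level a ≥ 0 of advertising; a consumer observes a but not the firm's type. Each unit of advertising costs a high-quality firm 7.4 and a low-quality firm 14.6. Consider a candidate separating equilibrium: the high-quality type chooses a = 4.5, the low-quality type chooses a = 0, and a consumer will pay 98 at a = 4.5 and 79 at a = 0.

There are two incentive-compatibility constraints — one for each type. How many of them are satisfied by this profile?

Low-quality type: stay at 0 → 79; mimic → 98 − 14.6 × 4.5 = 32.3. IC holds (79 ≥ 32.3).
High-quality type: signal → 98 − 7.4 × 4.5 = 64.7; deviate to 0 → 79. IC fails (64.7 < 79).
1 of 2 constraints hold, so this profile is not an equilibrium.

1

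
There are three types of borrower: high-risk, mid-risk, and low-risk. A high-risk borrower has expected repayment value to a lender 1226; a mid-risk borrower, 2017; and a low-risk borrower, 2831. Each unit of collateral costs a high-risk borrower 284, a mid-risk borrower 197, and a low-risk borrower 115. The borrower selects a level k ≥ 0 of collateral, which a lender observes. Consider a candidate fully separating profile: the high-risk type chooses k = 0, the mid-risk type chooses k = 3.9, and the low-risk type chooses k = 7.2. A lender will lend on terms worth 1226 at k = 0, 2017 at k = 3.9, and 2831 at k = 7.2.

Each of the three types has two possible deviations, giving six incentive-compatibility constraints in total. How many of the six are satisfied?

5

Low-risk (own payoff 2831 − 115×7.2 = 2003): to k=0 gives 1226 → no gain ✓; to k=3.9 gives 2017 − 115×3.9 = 1568.5 → no gain ✓.
Mid-risk (own payoff 2017 − 197×3.9 = 1248.7): to k=0 gives 1226 → no gain ✓; to k=7.2 gives 2831 − 197×7.2 = 1412.6 → profitable ✗.
High-risk (own payoff 1226): to k=3.9 gives 2017 − 284×3.9 = 909.4 → no gain ✓; to k=7.2 gives 2831 − 284×7.2 = 786.2 → no gain ✓.
5 of the 6 constraints hold; not an equilibrium.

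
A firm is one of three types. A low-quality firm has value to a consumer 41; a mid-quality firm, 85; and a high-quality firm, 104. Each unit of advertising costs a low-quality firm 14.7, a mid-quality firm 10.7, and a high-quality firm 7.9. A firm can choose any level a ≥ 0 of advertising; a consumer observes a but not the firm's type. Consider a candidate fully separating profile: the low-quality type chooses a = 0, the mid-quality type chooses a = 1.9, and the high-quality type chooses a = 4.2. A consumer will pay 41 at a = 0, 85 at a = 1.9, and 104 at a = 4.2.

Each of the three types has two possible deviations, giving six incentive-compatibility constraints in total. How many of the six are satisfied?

4

Low-quality (own payoff 41): to a=1.9 gives 85 − 14.7×1.9 = 57.07 → profitable ✗; to a=4.2 gives 104 − 14.7×4.2 = 42.26 → profitable ✗.
High-quality (own payoff 104 − 7.9×4.2 = 70.82): to a=0 gives 41 → no gain ✓; to a=1.9 gives 85 − 7.9×1.9 = 69.99 → no gain ✓.
Mid-quality (own payoff 85 − 10.7×1.9 = 64.67): to a=0 gives 41 → no gain ✓; to a=4.2 gives 104 − 10.7×4.2 = 59.06 → no gain ✓.
4 of the 6 constraints hold; not an equilibrium.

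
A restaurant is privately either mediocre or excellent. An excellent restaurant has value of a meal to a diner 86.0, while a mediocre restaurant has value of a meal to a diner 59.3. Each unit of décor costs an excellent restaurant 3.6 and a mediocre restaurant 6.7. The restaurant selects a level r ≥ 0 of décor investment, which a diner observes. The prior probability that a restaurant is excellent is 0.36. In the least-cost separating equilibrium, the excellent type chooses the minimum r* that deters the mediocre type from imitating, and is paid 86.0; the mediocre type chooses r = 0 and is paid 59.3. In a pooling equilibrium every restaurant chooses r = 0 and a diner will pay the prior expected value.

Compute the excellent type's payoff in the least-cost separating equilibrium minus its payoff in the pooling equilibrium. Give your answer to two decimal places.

2.74

Least-cost separating signal: r* solves 59.3 = 86.0 − 6.7·r*, so r* = (86.0 − 59.3)/6.7 ≈ 3.9851.
Excellent type's separating payoff: 86.0 − 3.6 × r* = 86.0 − 3.6 × (86.0 − 59.3)/6.7 = 86.0 − 96.12/6.7 ≈ 71.6537.
Pooling payoff: 0.36 × 86.0 + 0.64 × 59.3 = 68.912.
Difference: 71.6537 − 68.912 = 2.7417, i.e. 2.74 to two decimal places.
The excellent type prefers to separate.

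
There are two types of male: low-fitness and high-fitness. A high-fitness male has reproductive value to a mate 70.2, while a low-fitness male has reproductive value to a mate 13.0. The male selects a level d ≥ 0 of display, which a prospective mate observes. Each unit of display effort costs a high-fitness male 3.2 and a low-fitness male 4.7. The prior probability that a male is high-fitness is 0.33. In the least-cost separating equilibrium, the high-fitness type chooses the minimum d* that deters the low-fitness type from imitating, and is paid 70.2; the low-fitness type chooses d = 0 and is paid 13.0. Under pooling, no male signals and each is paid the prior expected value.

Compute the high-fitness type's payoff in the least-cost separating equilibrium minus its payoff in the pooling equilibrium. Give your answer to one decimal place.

Least-cost separating signal: d* solves 13.0 = 70.2 − 4.7·d*, so d* = (70.2 − 13.0)/4.7 ≈ 12.1702.
High-fitness type's separating payoff: 70.2 − 3.2 × d* = 70.2 − 3.2 × (70.2 − 13.0)/4.7 = 70.2 − 183.04/4.7 ≈ 31.255.
Pooling payoff: 0.33 × 70.2 + 0.67 × 13.0 = 31.876.
Difference: 31.255 − 31.876 = -0.621, i.e. -0.6 to one decimal place.
The high-fitness type would prefer the pooling outcome.

-0.6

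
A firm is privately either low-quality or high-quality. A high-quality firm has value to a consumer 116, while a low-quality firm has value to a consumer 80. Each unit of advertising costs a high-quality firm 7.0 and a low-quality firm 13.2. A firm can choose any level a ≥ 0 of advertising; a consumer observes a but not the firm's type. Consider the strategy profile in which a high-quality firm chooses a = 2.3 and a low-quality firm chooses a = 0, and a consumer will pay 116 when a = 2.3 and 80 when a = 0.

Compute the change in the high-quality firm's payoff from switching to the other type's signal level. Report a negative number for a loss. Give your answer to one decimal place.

-19.9

Playing a = 2.3 the high-quality firm receives 116 − 7.0 × 2.3 = 99.9.
Deviating to a = 0 yields 80 instead.
Gain from deviating: 80 − 99.9 = -19.9.
The gain is negative, so the high-quality type's incentive-compatibility constraint is satisfied.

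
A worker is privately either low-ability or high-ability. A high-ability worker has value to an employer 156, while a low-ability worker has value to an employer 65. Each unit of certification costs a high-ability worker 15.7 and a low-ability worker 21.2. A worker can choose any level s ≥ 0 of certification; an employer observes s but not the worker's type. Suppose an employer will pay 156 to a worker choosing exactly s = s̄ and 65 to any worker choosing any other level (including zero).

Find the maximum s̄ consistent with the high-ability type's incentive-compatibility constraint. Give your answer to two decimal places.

5.80

Choosing s̄ yields the high-ability type 156 − 15.7·s̄; choosing zero yields 65.
The high-ability type is indifferent at 156 − 15.7·s̄ = 65, i.e. s̄ = (156 − 65) / 15.7 ≈ 5.80.
For any s̄ above 5.80 the high-ability type would rather pool at zero, so separation collapses.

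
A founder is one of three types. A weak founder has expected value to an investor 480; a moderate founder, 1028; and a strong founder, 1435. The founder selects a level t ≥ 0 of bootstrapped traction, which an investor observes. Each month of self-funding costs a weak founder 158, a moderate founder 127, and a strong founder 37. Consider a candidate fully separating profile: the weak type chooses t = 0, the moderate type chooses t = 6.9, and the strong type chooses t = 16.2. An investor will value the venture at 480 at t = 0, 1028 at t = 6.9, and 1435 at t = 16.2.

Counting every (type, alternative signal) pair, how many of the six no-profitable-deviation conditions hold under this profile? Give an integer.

Moderate (own payoff 1028 − 127×6.9 = 151.7): to t=0 gives 480 → profitable ✗; to t=16.2 gives 1435 − 127×16.2 = -622.4 → no gain ✓.
Strong (own payoff 1435 − 37×16.2 = 835.6): to t=0 gives 480 → no gain ✓; to t=6.9 gives 1028 − 37×6.9 = 772.7 → no gain ✓.
Weak (own payoff 480): to t=6.9 gives 1028 − 158×6.9 = -62.2 → no gain ✓; to t=16.2 gives 1435 − 158×16.2 = -1124.6 → no gain ✓.
5 of the 6 constraints hold; not an equilibrium.

5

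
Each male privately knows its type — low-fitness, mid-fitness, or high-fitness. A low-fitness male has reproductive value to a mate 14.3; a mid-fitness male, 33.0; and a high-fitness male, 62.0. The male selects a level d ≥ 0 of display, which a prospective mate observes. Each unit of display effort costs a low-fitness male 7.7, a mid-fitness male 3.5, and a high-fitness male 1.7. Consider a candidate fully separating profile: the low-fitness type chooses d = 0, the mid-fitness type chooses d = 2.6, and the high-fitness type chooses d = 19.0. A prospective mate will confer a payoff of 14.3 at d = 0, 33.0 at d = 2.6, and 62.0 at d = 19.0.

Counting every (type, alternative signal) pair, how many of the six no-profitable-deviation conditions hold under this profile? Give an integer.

Mid-fitness (own payoff 33.0 − 3.5×2.6 = 23.9): to d=0 gives 14.3 → no gain ✓; to d=19.0 gives 62.0 − 3.5×19.0 = -4.5 → no gain ✓.
Low-fitness (own payoff 14.3): to d=2.6 gives 33.0 − 7.7×2.6 = 12.98 → no gain ✓; to d=19.0 gives 62.0 − 7.7×19.0 = -84.3 → no gain ✓.
High-fitness (own payoff 62.0 − 1.7×19.0 = 29.7): to d=0 gives 14.3 → no gain ✓; to d=2.6 gives 33.0 − 1.7×2.6 = 28.58 → no gain ✓.
6 of the 6 constraints hold; this profile is a separating equilibrium.

6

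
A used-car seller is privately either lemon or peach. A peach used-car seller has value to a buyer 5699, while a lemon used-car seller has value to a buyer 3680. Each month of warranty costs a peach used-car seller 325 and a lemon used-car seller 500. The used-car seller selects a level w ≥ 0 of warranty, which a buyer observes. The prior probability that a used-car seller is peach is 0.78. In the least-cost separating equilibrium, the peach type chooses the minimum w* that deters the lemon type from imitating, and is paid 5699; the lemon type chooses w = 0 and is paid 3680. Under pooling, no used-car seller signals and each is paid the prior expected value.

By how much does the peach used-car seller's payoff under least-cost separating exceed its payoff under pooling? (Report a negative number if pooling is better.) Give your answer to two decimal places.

Least-cost separating signal: w* solves 3680 = 5699 − 500·w*, so w* = (5699 − 3680)/500 = 4.038.
Peach type's separating payoff: 5699 − 325 × w* = 5699 − 325 × (5699 − 3680)/500 = 5699 − 656175/500 = 4386.65.
Pooling payoff: 0.78 × 5699 + 0.22 × 3680 = 5254.82.
Difference: 4386.65 − 5254.82 = -868.17.
The peach type would prefer the pooling outcome.

-868.17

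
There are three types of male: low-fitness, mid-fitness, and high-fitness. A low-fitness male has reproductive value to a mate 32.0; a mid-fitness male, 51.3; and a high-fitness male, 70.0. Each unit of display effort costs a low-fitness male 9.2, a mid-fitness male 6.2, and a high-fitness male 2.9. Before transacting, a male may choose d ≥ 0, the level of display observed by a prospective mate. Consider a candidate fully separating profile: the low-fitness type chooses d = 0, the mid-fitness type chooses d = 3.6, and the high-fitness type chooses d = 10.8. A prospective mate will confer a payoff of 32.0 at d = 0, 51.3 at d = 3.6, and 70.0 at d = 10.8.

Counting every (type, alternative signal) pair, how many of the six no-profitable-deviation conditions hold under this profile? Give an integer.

4

High-fitness (own payoff 70.0 − 2.9×10.8 = 38.68): to d=0 gives 32.0 → no gain ✓; to d=3.6 gives 51.3 − 2.9×3.6 = 40.86 → profitable ✗.
Low-fitness (own payoff 32.0): to d=3.6 gives 51.3 − 9.2×3.6 = 18.18 → no gain ✓; to d=10.8 gives 70.0 − 9.2×10.8 = -29.36 → no gain ✓.
Mid-fitness (own payoff 51.3 − 6.2×3.6 = 28.98): to d=0 gives 32.0 → profitable ✗; to d=10.8 gives 70.0 − 6.2×10.8 = 3.04 → no gain ✓.
4 of the 6 constraints hold; not an equilibrium.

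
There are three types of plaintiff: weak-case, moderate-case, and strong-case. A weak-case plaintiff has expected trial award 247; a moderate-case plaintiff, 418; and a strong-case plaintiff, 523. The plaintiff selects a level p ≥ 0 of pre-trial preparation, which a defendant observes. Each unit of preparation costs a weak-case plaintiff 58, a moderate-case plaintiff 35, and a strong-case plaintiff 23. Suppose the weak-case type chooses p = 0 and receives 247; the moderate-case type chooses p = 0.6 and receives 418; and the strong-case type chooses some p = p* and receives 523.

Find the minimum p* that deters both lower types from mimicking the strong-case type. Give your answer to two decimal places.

Moderate-case type (on-path payoff 418 − 35×0.6 = 397) won't mimic when 397 ≥ 523 − 35·p*, i.e. p* ≥ 3.60.
Weak-case type (on-path payoff 247) won't mimic when 247 ≥ 523 − 58·p*, i.e. p* ≥ 4.76.
Both must hold, so p* = max(4.76, 3.60) = 4.76. The weak-case type's constraint binds.

4.76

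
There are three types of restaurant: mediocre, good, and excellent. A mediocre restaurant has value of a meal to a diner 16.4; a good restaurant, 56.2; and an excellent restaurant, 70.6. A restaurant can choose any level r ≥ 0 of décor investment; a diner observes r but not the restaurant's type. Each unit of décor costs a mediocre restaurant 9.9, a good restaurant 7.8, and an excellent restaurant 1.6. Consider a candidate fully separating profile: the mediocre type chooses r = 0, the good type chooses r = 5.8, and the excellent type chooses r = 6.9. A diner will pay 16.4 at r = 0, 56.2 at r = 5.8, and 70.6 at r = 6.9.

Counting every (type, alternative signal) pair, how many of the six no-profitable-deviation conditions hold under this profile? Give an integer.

4

Good (own payoff 56.2 − 7.8×5.8 = 10.96): to r=0 gives 16.4 → profitable ✗; to r=6.9 gives 70.6 − 7.8×6.9 = 16.78 → profitable ✗.
Mediocre (own payoff 16.4): to r=5.8 gives 56.2 − 9.9×5.8 = -1.22 → no gain ✓; to r=6.9 gives 70.6 − 9.9×6.9 = 2.29 → no gain ✓.
Excellent (own payoff 70.6 − 1.6×6.9 = 59.56): to r=0 gives 16.4 → no gain ✓; to r=5.8 gives 56.2 − 1.6×5.8 = 46.92 → no gain ✓.
4 of the 6 constraints hold; not an equilibrium.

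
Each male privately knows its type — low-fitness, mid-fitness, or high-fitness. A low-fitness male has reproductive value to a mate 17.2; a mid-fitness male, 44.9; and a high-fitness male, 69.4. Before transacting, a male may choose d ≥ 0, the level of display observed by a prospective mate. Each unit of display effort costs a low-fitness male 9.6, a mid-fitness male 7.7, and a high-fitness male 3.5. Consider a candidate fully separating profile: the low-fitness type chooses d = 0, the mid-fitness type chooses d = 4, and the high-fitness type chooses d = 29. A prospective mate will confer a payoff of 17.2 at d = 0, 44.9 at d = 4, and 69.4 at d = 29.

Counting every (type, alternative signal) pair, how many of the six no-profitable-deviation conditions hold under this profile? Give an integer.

Low-fitness (own payoff 17.2): to d=4 gives 44.9 − 9.6×4 = 6.5 → no gain ✓; to d=29 gives 69.4 − 9.6×29 = -209 → no gain ✓.
Mid-fitness (own payoff 44.9 − 7.7×4 = 14.1): to d=0 gives 17.2 → profitable ✗; to d=29 gives 69.4 − 7.7×29 = -153.9 → no gain ✓.
High-fitness (own payoff 69.4 − 3.5×29 = -32.1): to d=0 gives 17.2 → profitable ✗; to d=4 gives 44.9 − 3.5×4 = 30.9 → profitable ✗.
3 of the 6 constraints hold; not an equilibrium.

3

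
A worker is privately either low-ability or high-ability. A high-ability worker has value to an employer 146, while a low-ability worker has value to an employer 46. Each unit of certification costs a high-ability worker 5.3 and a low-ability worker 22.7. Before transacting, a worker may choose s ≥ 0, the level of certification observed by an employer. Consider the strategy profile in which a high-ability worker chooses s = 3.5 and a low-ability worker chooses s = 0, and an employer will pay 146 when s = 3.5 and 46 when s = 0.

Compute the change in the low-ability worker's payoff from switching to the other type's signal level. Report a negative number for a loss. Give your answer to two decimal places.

Playing s = 0 the low-ability worker receives 46.
Deviating to s = 3.5 brings payment 146 at cost 22.7 × 3.5 = 79.45, netting 66.55.
Gain from deviating: 66.55 − 46 = 20.55.
The gain is positive, so the low-ability type's incentive-compatibility constraint is violated — this profile is not a separating equilibrium.

20.55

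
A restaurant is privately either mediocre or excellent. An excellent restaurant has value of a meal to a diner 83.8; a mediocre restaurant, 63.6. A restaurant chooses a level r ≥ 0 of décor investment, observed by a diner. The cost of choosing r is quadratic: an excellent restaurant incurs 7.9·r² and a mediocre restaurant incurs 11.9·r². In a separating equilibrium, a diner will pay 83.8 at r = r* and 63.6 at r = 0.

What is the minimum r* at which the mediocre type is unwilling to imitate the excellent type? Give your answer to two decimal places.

The mediocre type at r = 0 receives 63.6; imitating at r* yields 83.8 − 11.9·r*².
Indifference: 63.6 = 83.8 − 11.9·r*², so r*² = (83.8 − 63.6) / 11.9 ≈ 1.6975.
r* = √1.6975 ≈ 1.30.

1.30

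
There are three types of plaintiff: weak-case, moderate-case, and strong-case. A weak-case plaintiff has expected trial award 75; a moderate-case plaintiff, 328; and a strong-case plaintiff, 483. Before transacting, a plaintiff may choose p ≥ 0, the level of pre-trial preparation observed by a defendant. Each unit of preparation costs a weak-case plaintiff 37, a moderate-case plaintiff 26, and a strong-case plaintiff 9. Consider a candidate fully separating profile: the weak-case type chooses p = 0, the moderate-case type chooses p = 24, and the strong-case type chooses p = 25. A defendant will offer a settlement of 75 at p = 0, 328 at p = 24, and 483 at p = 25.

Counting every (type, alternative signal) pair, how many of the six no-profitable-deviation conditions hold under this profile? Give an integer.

4

Strong-case (own payoff 483 − 9×25 = 258): to p=0 gives 75 → no gain ✓; to p=24 gives 328 − 9×24 = 112 → no gain ✓.
Moderate-case (own payoff 328 − 26×24 = -296): to p=0 gives 75 → profitable ✗; to p=25 gives 483 − 26×25 = -167 → profitable ✗.
Weak-case (own payoff 75): to p=24 gives 328 − 37×24 = -560 → no gain ✓; to p=25 gives 483 − 37×25 = -442 → no gain ✓.
4 of the 6 constraints hold; not an equilibrium.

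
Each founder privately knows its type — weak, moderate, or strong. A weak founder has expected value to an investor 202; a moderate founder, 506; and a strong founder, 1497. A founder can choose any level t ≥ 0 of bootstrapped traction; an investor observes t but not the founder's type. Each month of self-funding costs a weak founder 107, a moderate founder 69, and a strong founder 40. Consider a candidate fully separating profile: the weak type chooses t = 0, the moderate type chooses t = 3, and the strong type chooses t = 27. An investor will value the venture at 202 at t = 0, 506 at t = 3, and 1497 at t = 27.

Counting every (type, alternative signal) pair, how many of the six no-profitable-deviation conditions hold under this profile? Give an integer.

6

Weak (own payoff 202): to t=3 gives 506 − 107×3 = 185 → no gain ✓; to t=27 gives 1497 − 107×27 = -1392 → no gain ✓.
Moderate (own payoff 506 − 69×3 = 299): to t=0 gives 202 → no gain ✓; to t=27 gives 1497 − 69×27 = -366 → no gain ✓.
Strong (own payoff 1497 − 40×27 = 417): to t=0 gives 202 → no gain ✓; to t=3 gives 506 − 40×3 = 386 → no gain ✓.
6 of the 6 constraints hold; this profile is a separating equilibrium.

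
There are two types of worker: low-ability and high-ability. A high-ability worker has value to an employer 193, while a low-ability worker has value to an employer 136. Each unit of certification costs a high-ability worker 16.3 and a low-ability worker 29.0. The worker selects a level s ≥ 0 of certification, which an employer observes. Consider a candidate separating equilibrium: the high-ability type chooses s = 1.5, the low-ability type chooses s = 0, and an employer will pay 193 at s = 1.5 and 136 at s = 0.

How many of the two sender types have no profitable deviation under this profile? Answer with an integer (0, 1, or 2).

1

Low-ability type: stay at 0 → 136; mimic → 193 − 29.0 × 1.5 = 149.5. IC fails (136 < 149.5).
High-ability type: signal → 193 − 16.3 × 1.5 = 168.55; deviate to 0 → 136. IC holds (168.55 ≥ 136).
1 of 2 constraints hold, so this profile is not an equilibrium.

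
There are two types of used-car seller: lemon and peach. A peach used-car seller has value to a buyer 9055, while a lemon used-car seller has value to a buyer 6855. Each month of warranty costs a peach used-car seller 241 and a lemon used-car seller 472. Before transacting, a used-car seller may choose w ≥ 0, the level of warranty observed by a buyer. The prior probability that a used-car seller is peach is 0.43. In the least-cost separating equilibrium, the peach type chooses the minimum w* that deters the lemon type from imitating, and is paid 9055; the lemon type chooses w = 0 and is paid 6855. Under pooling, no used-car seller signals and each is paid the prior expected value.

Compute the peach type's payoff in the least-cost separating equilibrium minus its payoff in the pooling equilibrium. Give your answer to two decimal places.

130.69

Least-cost separating signal: w* solves 6855 = 9055 − 472·w*, so w* = (9055 − 6855)/472 ≈ 4.6610.
Peach type's separating payoff: 9055 − 241 × w* = 9055 − 241 × (9055 − 6855)/472 = 9055 − 530200/472 ≈ 7931.6949.
Pooling payoff: 0.43 × 9055 + 0.57 × 6855 = 7801.
Difference: 7931.6949 − 7801 = 130.6949, i.e. 130.69 to two decimal places.
The peach type prefers to separate.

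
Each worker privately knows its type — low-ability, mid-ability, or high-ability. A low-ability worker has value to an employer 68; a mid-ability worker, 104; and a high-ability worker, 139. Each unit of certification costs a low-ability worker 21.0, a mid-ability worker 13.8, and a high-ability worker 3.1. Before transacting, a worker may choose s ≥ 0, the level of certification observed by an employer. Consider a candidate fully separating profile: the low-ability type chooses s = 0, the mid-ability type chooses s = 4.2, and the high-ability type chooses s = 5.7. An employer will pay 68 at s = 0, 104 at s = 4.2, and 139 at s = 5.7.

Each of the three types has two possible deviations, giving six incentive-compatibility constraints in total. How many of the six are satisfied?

4

Low-ability (own payoff 68): to s=4.2 gives 104 − 21.0×4.2 = 15.8 → no gain ✓; to s=5.7 gives 139 − 21.0×5.7 = 19.3 → no gain ✓.
Mid-ability (own payoff 104 − 13.8×4.2 = 46.04): to s=0 gives 68 → profitable ✗; to s=5.7 gives 139 − 13.8×5.7 = 60.34 → profitable ✗.
High-ability (own payoff 139 − 3.1×5.7 = 121.33): to s=0 gives 68 → no gain ✓; to s=4.2 gives 104 − 3.1×4.2 = 90.98 → no gain ✓.
4 of the 6 constraints hold; not an equilibrium.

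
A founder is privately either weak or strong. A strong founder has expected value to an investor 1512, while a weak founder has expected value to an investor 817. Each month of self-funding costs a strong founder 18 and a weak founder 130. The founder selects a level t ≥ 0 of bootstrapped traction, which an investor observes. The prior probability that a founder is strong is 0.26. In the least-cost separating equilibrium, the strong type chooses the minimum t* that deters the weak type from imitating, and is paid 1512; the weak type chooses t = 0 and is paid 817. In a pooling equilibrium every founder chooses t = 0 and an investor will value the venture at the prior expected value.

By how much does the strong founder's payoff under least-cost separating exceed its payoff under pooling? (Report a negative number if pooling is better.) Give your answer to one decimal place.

418.1

Least-cost separating signal: t* solves 817 = 1512 − 130·t*, so t* = (1512 − 817)/130 ≈ 5.3462.
Strong type's separating payoff: 1512 − 18 × t* = 1512 − 18 × (1512 − 817)/130 = 1512 − 12510/130 ≈ 1415.769.
Pooling payoff: 0.26 × 1512 + 0.74 × 817 = 997.7.
Difference: 1415.769 − 997.7 = 418.069, i.e. 418.1 to one decimal place.
The strong type prefers to separate.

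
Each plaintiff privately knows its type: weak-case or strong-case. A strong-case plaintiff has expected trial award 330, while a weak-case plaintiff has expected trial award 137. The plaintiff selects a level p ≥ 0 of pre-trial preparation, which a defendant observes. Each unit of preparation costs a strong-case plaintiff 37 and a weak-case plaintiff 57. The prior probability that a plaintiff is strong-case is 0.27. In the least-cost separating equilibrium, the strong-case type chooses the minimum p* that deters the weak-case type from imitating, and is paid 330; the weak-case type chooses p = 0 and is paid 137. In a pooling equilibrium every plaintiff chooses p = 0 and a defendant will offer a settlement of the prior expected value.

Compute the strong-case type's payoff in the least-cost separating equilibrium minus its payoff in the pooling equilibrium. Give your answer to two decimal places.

Least-cost separating signal: p* solves 137 = 330 − 57·p*, so p* = (330 − 137)/57 ≈ 3.3860.
Strong-case type's separating payoff: 330 − 37 × p* = 330 − 37 × (330 − 137)/57 = 330 − 7141/57 ≈ 204.7193.
Pooling payoff: 0.27 × 330 + 0.73 × 137 = 189.11.
Difference: 204.7193 − 189.11 = 15.6093, i.e. 15.61 to two decimal places.
The strong-case type prefers to separate.

15.61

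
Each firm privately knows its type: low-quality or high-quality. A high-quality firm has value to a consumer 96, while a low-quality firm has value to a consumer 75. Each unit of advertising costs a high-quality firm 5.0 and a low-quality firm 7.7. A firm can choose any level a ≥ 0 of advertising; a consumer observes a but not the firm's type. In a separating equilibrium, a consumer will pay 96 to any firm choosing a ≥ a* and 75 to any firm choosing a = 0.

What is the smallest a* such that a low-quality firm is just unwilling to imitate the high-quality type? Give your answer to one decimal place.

A low-quality firm choosing a = 0 receives 75.
Imitating at a* instead would pay 96 at cost 7.7·a*, netting 96 − 7.7·a*.
Indifference: 75 = 96 − 7.7·a*, so a* = (96 − 75) / 7.7 ≈ 2.7.
This is the low-quality type's binding incentive-compatibility constraint; any a ≥ 2.7 sustains separation on that side.

2.7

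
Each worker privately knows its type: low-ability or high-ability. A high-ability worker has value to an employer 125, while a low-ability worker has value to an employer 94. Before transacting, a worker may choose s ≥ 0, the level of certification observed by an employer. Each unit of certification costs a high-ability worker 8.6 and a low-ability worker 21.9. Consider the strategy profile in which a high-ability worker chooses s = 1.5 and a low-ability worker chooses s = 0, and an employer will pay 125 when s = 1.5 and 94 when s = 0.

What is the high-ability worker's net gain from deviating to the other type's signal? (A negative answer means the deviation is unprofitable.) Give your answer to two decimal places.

-18.10

Playing s = 1.5 the high-ability worker receives 125 − 8.6 × 1.5 = 112.1.
Deviating to s = 0 yields 94 instead.
Gain from deviating: 94 − 112.1 = -18.10.
The gain is negative, so the high-ability type's incentive-compatibility constraint is satisfied.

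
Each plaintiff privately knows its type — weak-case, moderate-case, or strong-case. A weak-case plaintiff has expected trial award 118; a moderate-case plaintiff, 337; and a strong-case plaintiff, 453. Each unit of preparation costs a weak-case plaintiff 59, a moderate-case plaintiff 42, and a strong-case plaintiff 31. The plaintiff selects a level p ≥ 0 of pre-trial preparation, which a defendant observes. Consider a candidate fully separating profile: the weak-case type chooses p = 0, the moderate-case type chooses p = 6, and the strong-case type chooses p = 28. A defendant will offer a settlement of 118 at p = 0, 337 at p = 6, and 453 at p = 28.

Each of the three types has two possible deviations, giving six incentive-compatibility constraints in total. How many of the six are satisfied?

3

Moderate-case (own payoff 337 − 42×6 = 85): to p=0 gives 118 → profitable ✗; to p=28 gives 453 − 42×28 = -723 → no gain ✓.
Weak-case (own payoff 118): to p=6 gives 337 − 59×6 = -17 → no gain ✓; to p=28 gives 453 − 59×28 = -1199 → no gain ✓.
Strong-case (own payoff 453 − 31×28 = -415): to p=0 gives 118 → profitable ✗; to p=6 gives 337 − 31×6 = 151 → profitable ✗.
3 of the 6 constraints hold; not an equilibrium.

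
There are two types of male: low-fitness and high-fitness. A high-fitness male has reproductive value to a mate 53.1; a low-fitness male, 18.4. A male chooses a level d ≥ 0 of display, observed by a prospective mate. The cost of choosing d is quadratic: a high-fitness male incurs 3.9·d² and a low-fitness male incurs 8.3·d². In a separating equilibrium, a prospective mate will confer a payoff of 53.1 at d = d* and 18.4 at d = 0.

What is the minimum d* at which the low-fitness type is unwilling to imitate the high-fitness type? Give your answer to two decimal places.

2.04

The low-fitness type at d = 0 receives 18.4; imitating at d* yields 53.1 − 8.3·d*².
Indifference: 18.4 = 53.1 − 8.3·d*², so d*² = (53.1 − 18.4) / 8.3 ≈ 4.1807.
d* = √4.1807 ≈ 2.04.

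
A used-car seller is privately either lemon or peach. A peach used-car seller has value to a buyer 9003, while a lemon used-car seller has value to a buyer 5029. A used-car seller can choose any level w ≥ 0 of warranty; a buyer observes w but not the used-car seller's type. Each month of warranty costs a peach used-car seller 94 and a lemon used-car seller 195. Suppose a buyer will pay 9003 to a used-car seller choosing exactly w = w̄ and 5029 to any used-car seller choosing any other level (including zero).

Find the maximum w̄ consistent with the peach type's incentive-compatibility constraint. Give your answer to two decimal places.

42.28

Choosing w̄ yields the peach type 9003 − 94·w̄; choosing zero yields 5029.
The peach type is indifferent at 9003 − 94·w̄ = 5029, i.e. w̄ = (9003 − 5029) / 94 ≈ 42.28.
For any w̄ above 42.28 the peach type would rather pool at zero, so separation collapses.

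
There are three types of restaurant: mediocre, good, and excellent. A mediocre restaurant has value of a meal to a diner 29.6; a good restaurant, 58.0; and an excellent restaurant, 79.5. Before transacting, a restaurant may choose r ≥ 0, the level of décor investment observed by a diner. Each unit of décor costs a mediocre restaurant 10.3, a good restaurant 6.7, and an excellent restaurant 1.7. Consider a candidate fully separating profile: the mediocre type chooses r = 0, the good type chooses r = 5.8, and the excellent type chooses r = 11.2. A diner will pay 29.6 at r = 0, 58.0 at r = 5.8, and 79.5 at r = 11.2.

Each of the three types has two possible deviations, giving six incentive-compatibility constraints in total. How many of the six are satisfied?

Excellent (own payoff 79.5 − 1.7×11.2 = 60.46): to r=0 gives 29.6 → no gain ✓; to r=5.8 gives 58.0 − 1.7×5.8 = 48.14 → no gain ✓.
Mediocre (own payoff 29.6): to r=5.8 gives 58.0 − 10.3×5.8 = -1.74 → no gain ✓; to r=11.2 gives 79.5 − 10.3×11.2 = -35.86 → no gain ✓.
Good (own payoff 58.0 − 6.7×5.8 = 19.14): to r=0 gives 29.6 → profitable ✗; to r=11.2 gives 79.5 − 6.7×11.2 = 4.46 → no gain ✓.
5 of the 6 constraints hold; not an equilibrium.

5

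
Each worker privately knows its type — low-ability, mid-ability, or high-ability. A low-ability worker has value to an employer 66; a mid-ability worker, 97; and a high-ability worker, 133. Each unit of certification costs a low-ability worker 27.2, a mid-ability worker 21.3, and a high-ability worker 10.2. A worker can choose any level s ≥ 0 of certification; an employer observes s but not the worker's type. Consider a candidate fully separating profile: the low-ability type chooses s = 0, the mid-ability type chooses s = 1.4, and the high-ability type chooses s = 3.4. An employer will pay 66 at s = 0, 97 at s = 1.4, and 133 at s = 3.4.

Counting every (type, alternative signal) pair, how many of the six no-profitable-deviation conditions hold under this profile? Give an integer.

6

High-ability (own payoff 133 − 10.2×3.4 = 98.32): to s=0 gives 66 → no gain ✓; to s=1.4 gives 97 − 10.2×1.4 = 82.72 → no gain ✓.
Mid-ability (own payoff 97 − 21.3×1.4 = 67.18): to s=0 gives 66 → no gain ✓; to s=3.4 gives 133 − 21.3×3.4 = 60.58 → no gain ✓.
Low-ability (own payoff 66): to s=1.4 gives 97 − 27.2×1.4 = 58.92 → no gain ✓; to s=3.4 gives 133 − 27.2×3.4 = 40.52 → no gain ✓.
6 of the 6 constraints hold; this profile is a separating equilibrium.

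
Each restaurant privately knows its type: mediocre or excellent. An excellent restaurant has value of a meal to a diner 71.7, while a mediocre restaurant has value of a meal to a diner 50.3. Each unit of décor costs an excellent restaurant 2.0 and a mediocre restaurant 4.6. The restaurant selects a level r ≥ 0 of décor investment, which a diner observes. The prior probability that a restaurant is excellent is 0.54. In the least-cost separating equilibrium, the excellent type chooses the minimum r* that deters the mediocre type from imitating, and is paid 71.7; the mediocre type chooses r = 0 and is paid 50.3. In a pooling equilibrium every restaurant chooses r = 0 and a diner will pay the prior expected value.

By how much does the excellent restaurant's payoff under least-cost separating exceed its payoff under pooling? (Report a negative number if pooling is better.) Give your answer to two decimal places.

0.54

Least-cost separating signal: r* solves 50.3 = 71.7 − 4.6·r*, so r* = (71.7 − 50.3)/4.6 ≈ 4.6522.
Excellent type's separating payoff: 71.7 − 2.0 × r* = 71.7 − 2.0 × (71.7 − 50.3)/4.6 = 71.7 − 42.8/4.6 ≈ 62.3957.
Pooling payoff: 0.54 × 71.7 + 0.46 × 50.3 = 61.856.
Difference: 62.3957 − 61.856 = 0.5397, i.e. 0.54 to two decimal places.
The excellent type prefers to separate.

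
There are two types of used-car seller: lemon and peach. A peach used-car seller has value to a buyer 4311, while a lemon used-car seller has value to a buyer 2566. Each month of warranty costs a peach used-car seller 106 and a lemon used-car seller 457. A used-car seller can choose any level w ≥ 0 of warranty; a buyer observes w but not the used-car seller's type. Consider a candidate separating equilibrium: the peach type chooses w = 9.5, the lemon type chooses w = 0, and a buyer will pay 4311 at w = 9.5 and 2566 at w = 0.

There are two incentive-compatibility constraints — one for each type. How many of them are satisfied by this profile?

2

Lemon type: stay at 0 → 2566; mimic → 4311 − 457 × 9.5 = -30.5. IC holds (2566 ≥ -30.5).
Peach type: signal → 4311 − 106 × 9.5 = 3304; deviate to 0 → 2566. IC holds (3304 ≥ 2566).
2 of 2 constraints hold, so this is a separating equilibrium.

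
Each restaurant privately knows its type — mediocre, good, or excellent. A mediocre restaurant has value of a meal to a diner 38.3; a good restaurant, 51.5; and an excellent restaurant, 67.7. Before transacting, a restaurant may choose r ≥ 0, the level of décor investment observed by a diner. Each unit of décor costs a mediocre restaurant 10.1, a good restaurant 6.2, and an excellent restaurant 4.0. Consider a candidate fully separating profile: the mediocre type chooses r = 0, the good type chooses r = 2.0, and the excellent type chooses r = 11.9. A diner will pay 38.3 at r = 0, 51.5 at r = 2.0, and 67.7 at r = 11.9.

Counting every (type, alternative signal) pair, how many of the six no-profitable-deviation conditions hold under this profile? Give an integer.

4

Mediocre (own payoff 38.3): to r=2.0 gives 51.5 − 10.1×2.0 = 31.3 → no gain ✓; to r=11.9 gives 67.7 − 10.1×11.9 = -52.49 → no gain ✓.
Excellent (own payoff 67.7 − 4.0×11.9 = 20.1): to r=0 gives 38.3 → profitable ✗; to r=2.0 gives 51.5 − 4.0×2.0 = 43.5 → profitable ✗.
Good (own payoff 51.5 − 6.2×2.0 = 39.1): to r=0 gives 38.3 → no gain ✓; to r=11.9 gives 67.7 − 6.2×11.9 = -6.08 → no gain ✓.
4 of the 6 constraints hold; not an equilibrium.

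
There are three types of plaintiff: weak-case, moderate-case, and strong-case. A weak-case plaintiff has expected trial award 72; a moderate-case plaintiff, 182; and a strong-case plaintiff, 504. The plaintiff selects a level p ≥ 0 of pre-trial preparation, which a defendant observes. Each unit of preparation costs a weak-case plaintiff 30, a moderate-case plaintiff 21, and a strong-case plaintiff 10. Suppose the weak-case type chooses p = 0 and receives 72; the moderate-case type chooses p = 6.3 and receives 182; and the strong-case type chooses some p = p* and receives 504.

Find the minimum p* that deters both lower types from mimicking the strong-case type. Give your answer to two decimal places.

Weak-case type (on-path payoff 72) won't mimic when 72 ≥ 504 − 30·p*, i.e. p* ≥ 14.40.
Moderate-case type (on-path payoff 182 − 21×6.3 = 49.7) won't mimic when 49.7 ≥ 504 − 21·p*, i.e. p* ≥ 21.63.
Both must hold, so p* = max(14.40, 21.63) = 21.63. The moderate-case type's constraint binds.

21.63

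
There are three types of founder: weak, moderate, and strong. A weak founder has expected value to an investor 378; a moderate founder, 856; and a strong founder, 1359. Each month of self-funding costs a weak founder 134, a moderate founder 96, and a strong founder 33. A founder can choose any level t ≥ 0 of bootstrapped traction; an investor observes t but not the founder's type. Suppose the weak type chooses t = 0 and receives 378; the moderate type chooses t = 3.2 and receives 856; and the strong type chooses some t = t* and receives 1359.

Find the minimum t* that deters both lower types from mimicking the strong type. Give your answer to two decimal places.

Moderate type (on-path payoff 856 − 96×3.2 = 548.8) won't mimic when 548.8 ≥ 1359 − 96·t*, i.e. t* ≥ 8.44.
Weak type (on-path payoff 378) won't mimic when 378 ≥ 1359 − 134·t*, i.e. t* ≥ 7.32.
Both must hold, so t* = max(7.32, 8.44) = 8.44. The moderate type's constraint binds.

8.44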